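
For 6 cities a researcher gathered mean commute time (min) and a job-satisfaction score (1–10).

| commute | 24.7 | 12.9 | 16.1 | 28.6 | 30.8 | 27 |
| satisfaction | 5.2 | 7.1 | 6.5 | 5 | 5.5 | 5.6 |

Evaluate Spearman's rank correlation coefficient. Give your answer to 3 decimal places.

-0.714

Rank commute: 3, 1, 2, 5, 6, 4
Rank satisfaction: 2, 6, 5, 1, 3, 4
d = rank(commute) − rank(satisfaction): 1, -5, -3, 4, 3, 0; Σd² = 60
ρ = 1 − 6Σd² / [n(n²−1)] = 1 − 6×60 / (6×35) = 1 − 360/210 ≈ -0.714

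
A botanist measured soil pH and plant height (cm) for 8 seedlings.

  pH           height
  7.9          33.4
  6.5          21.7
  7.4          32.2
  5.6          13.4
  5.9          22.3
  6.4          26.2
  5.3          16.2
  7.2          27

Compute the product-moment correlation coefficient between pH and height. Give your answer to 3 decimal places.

n = 8, Σx = 52.2, Σy = 192.4, Σx² = 346.48, Σy² = 4978.02, Σxy = 1297.74
nΣxy − ΣxΣy = 10381.92 − 10043.28 = 338.64
nΣx² − (Σx)² = 2771.84 − 2724.84 = 47; nΣy² − (Σy)² = 39824.16 − 37017.76 = 2806.4
r = 338.64 / √(47 × 2806.4) = 338.64 / 363.1815 ≈ 0.932

0.932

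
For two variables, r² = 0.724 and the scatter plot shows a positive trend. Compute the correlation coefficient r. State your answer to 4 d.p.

|r| = √0.724 = 0.8509
The association is positive, so r = 0.8509.

0.8509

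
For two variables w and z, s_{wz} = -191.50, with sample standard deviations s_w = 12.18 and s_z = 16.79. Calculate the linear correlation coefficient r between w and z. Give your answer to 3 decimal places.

-0.936

r = Cov(w,z) / (s_w · s_z) = -191.50 / (12.18 × 16.79)
  = -191.50 / 204.5022 ≈ -0.936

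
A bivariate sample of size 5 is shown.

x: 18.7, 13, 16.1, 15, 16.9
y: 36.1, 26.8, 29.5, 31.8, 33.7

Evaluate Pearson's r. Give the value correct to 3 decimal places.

0.912

n = 5, Σx = 79.7, Σy = 157.9, Σx² = 1288.51, Σy² = 5038.63, Σxy = 2544.95
nΣxy − ΣxΣy = 12724.75 − 12584.63 = 140.12
nΣx² − (Σx)² = 6442.55 − 6352.09 = 90.46; nΣy² − (Σy)² = 25193.15 − 24932.41 = 260.74
r = 140.12 / √(90.46 × 260.74) = 140.12 / 153.5791 ≈ 0.912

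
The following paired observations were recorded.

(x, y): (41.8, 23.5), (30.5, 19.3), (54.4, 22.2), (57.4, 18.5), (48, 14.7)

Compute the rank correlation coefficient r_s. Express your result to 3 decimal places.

Rank x: 2, 1, 4, 5, 3
Rank y: 5, 3, 4, 2, 1
d = rank(x) − rank(y): -3, -2, 0, 3, 2; Σd² = 26
ρ = 1 − 6Σd² / [n(n²−1)] = 1 − 6×26 / (5×24) = 1 − 156/120 ≈ -0.300

-0.300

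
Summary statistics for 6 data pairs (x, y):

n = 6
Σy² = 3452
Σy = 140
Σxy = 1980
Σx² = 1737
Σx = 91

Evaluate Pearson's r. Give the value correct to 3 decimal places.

r = (nΣxy − ΣxΣy) / √[(nΣx² − (Σx)²)(nΣy² − (Σy)²)]
Numerator: 6×1980 − 91×140 = -860
Denominator: √[(10422 − 8281)(20712 − 19600)] = √[2141 × 1112] = 1542.9815
r = -860 / 1542.9815 ≈ -0.557

-0.557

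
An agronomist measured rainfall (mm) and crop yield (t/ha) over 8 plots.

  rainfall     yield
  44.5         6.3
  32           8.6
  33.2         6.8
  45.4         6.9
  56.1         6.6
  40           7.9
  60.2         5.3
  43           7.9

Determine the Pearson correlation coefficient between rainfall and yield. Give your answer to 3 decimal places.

n = 8, Σx = 354.4, Σy = 56.3, Σx² = 16387.9, Σy² = 403.97, Σxy = 2439.59
nΣxy − ΣxΣy = 19516.72 − 19952.72 = -436
nΣx² − (Σx)² = 131103.2 − 125599.36 = 5503.84; nΣy² − (Σy)² = 3231.76 − 3169.69 = 62.07
r = -436 / √(5503.84 × 62.07) = -436 / 584.4855 ≈ -0.746

-0.746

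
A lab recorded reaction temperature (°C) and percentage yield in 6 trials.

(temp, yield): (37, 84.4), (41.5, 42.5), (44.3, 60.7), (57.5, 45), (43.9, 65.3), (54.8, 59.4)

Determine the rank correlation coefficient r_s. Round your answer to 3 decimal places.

Rank temp: 1, 2, 4, 6, 3, 5
Rank yield: 6, 1, 4, 2, 5, 3
d = rank(temp) − rank(yield): -5, 1, 0, 4, -2, 2; Σd² = 50
ρ = 1 − 6Σd² / [n(n²−1)] = 1 − 6×50 / (6×35) = 1 − 300/210 ≈ -0.429

-0.429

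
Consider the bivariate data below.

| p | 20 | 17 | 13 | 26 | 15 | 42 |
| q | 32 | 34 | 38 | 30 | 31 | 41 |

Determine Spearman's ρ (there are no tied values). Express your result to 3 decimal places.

Rank p: 4, 3, 1, 5, 2, 6
Rank q: 3, 4, 5, 1, 2, 6
d = rank(p) − rank(q): 1, -1, -4, 4, 0, 0; Σd² = 34
ρ = 1 − 6Σd² / [n(n²−1)] = 1 − 6×34 / (6×35) = 1 − 204/210 ≈ 0.029

0.029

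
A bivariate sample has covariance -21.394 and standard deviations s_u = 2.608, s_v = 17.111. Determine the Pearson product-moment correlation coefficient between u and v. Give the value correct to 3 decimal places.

r = Cov(u,v) / (s_u · s_v) = -21.394 / (2.608 × 17.111)
  = -21.394 / 44.6255 ≈ -0.479

-0.479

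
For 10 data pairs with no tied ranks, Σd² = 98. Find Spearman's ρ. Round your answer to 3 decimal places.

ρ = 1 − 6Σd² / [n(n²−1)] = 1 − 6×98 / (10×99)
  = 1 − 588/990 = 1 − 0.5939 ≈ 0.406

0.406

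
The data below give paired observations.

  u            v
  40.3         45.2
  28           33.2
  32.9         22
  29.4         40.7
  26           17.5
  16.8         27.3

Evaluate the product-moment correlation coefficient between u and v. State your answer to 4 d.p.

n = 6, Σu = 173.4, Σv = 185.9, Σu² = 5313.1, Σv² = 6337.31, Σuv = 5585.18
nΣuv − ΣuΣv = 33511.08 − 32235.06 = 1276.02
nΣu² − (Σu)² = 31878.6 − 30067.56 = 1811.04; nΣv² − (Σv)² = 38023.86 − 34558.81 = 3465.05
r = 1276.02 / √(1811.04 × 3465.05) = 1276.02 / 2505.0637 ≈ 0.5094

0.5094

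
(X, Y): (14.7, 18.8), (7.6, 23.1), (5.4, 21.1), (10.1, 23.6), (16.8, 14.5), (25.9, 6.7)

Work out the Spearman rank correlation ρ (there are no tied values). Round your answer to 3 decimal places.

-0.771

Rank X: 4, 2, 1, 3, 5, 6
Rank Y: 3, 5, 4, 6, 2, 1
d = rank(X) − rank(Y): 1, -3, -3, -3, 3, 5; Σd² = 62
ρ = 1 − 6Σd² / [n(n²−1)] = 1 − 6×62 / (6×35) = 1 − 372/210 ≈ -0.771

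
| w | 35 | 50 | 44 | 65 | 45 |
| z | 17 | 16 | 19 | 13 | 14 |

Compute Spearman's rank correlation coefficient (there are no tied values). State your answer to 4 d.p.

Rank w: 1, 4, 2, 5, 3
Rank z: 4, 3, 5, 1, 2
d = rank(w) − rank(z): -3, 1, -3, 4, 1; Σd² = 36
ρ = 1 − 6Σd² / [n(n²−1)] = 1 − 6×36 / (5×24) = 1 − 216/120 ≈ -0.8000

-0.8000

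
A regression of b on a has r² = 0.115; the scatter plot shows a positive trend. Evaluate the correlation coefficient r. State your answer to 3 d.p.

0.339

|r| = √0.115 = 0.339
The association is positive, so r = 0.339.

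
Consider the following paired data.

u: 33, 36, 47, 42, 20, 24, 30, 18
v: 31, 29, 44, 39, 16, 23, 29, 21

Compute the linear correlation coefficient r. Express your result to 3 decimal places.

0.963

n = 8, Σu = 250, Σv = 232, Σu² = 8558, Σv² = 7326, Σuv = 7893
nΣuv − ΣuΣv = 63144 − 58000 = 5144
nΣu² − (Σu)² = 68464 − 62500 = 5964; nΣv² − (Σv)² = 58608 − 53824 = 4784
r = 5144 / √(5964 × 4784) = 5144 / 5341.5144 ≈ 0.963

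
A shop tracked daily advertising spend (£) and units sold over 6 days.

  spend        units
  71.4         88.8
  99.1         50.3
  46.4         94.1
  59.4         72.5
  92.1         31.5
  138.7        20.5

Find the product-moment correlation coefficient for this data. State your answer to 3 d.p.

-0.894

n = 6, Σx = 507.1, Σy = 357.7, Σx² = 48320.19, Σy² = 25939.09, Σxy = 25742.29
nΣxy − ΣxΣy = 154453.74 − 181389.67 = -26935.93
nΣx² − (Σx)² = 289921.14 − 257150.41 = 32770.73; nΣy² − (Σy)² = 155634.54 − 127949.29 = 27685.25
r = -26935.93 / √(32770.73 × 27685.25) = -26935.93 / 30120.8541 ≈ -0.894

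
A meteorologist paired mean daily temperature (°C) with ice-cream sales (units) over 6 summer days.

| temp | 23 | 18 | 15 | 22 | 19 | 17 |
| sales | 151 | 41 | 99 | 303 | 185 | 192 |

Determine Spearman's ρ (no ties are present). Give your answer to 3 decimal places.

Rank temp: 6, 3, 1, 5, 4, 2
Rank sales: 3, 1, 2, 6, 4, 5
d = rank(temp) − rank(sales): 3, 2, -1, -1, 0, -3; Σd² = 24
ρ = 1 − 6Σd² / [n(n²−1)] = 1 − 6×24 / (6×35) = 1 − 144/210 ≈ 0.314

0.314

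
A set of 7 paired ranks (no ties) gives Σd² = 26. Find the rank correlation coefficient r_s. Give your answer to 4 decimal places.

ρ = 1 − 6Σd² / [n(n²−1)] = 1 − 6×26 / (7×48)
  = 1 − 156/336 = 1 − 0.46429 ≈ 0.5357

0.5357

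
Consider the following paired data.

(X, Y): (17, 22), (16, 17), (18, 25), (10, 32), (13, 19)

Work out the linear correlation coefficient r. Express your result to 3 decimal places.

n = 5, ΣX = 74, ΣY = 115, ΣX² = 1138, ΣY² = 2783, ΣXY = 1663
nΣXY − ΣXΣY = 8315 − 8510 = -195
nΣX² − (ΣX)² = 5690 − 5476 = 214; nΣY² − (ΣY)² = 13915 − 13225 = 690
r = -195 / √(214 × 690) = -195 / 384.2655 ≈ -0.507

-0.507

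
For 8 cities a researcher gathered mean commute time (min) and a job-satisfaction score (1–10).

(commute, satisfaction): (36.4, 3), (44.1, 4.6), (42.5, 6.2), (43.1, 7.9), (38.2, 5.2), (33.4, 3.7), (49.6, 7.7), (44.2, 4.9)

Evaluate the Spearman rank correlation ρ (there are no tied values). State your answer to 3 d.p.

0.548

Rank commute: 2, 6, 4, 5, 3, 1, 8, 7
Rank satisfaction: 1, 3, 6, 8, 5, 2, 7, 4
d = rank(commute) − rank(satisfaction): 1, 3, -2, -3, -2, -1, 1, 3; Σd² = 38
ρ = 1 − 6Σd² / [n(n²−1)] = 1 − 6×38 / (8×63) = 1 − 228/504 ≈ 0.548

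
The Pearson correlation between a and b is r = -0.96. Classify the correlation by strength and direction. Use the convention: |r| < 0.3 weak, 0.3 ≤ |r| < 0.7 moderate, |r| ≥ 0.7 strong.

strong negative

r = -0.96 < 0 so the relationship is negative.
|r| = 0.96, which falls in the strong range.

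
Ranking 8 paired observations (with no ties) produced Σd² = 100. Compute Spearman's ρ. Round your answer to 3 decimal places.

-0.190

ρ = 1 − 6Σd² / [n(n²−1)] = 1 − 6×100 / (8×63)
  = 1 − 600/504 = 1 − 1.1905 ≈ -0.190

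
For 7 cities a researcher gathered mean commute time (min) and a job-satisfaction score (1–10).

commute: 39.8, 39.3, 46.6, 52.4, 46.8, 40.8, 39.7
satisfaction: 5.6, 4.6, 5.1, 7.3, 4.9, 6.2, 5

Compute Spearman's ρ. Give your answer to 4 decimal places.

0.5357

Rank commute: 3, 1, 5, 7, 6, 4, 2
Rank satisfaction: 5, 1, 4, 7, 2, 6, 3
d = rank(commute) − rank(satisfaction): -2, 0, 1, 0, 4, -2, -1; Σd² = 26
ρ = 1 − 6Σd² / [n(n²−1)] = 1 − 6×26 / (7×48) = 1 − 156/336 ≈ 0.5357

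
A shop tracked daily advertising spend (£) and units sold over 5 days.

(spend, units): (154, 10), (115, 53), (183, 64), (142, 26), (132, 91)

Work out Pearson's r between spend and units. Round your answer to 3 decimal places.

n = 5, Σx = 726, Σy = 244, Σx² = 108018, Σy² = 15962, Σxy = 35051
nΣxy − ΣxΣy = 175255 − 177144 = -1889
nΣx² − (Σx)² = 540090 − 527076 = 13014; nΣy² − (Σy)² = 79810 − 59536 = 20274
r = -1889 / √(13014 × 20274) = -1889 / 16243.3320 ≈ -0.116

-0.116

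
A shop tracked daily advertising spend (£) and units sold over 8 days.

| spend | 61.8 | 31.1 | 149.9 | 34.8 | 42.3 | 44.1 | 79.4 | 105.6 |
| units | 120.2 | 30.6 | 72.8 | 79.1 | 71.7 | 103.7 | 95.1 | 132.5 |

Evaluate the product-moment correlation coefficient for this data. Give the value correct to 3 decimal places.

0.298

n = 8, Σx = 549, Σy = 705.7, Σx² = 49657.32, Σy² = 69435.89, Σxy = 51194.44
nΣxy − ΣxΣy = 409555.52 − 387429.3 = 22126.22
nΣx² − (Σx)² = 397258.56 − 301401 = 95857.56; nΣy² − (Σy)² = 555487.12 − 498012.49 = 57474.63
r = 22126.22 / √(95857.56 × 57474.63) = 22126.22 / 74225.1830 ≈ 0.298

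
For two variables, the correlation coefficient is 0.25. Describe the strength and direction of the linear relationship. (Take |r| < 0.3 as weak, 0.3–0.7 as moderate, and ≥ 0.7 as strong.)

r = 0.25 > 0 so the relationship is positive.
|r| = 0.25, which falls in the weak range.

weak positive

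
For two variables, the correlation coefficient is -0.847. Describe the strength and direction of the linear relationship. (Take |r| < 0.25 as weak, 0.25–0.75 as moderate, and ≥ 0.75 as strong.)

strong negative

r = -0.847 < 0 so the relationship is negative.
|r| = 0.847, which falls in the strong range.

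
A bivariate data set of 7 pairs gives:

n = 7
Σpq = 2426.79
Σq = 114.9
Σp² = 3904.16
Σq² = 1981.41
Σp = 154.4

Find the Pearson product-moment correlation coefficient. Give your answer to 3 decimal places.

r = (nΣpq − ΣpΣq) / √[(nΣp² − (Σp)²)(nΣq² − (Σq)²)]
Numerator: 7×2426.79 − 154.4×114.9 = -753.03
Denominator: √[(27329.12 − 23839.36)(13869.87 − 13202.01)] = √[3489.76 × 667.86] = 1526.6536
r = -753.03 / 1526.6536 ≈ -0.493

-0.493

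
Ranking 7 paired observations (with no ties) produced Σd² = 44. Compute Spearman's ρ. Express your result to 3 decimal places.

0.214

ρ = 1 − 6Σd² / [n(n²−1)] = 1 − 6×44 / (7×48)
  = 1 − 264/336 = 1 − 0.7857 ≈ 0.214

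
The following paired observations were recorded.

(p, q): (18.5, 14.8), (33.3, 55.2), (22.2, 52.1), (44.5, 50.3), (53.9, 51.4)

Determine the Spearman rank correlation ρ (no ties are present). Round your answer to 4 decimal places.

Rank p: 1, 3, 2, 4, 5
Rank q: 1, 5, 4, 2, 3
d = rank(p) − rank(q): 0, -2, -2, 2, 2; Σd² = 16
ρ = 1 − 6Σd² / [n(n²−1)] = 1 − 6×16 / (5×24) = 1 − 96/120 ≈ 0.2000

0.2000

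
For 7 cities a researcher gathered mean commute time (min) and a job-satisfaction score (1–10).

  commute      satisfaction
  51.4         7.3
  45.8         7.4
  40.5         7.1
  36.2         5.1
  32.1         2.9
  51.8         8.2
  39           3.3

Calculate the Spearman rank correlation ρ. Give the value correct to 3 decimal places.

Rank commute: 6, 5, 4, 2, 1, 7, 3
Rank satisfaction: 5, 6, 4, 3, 1, 7, 2
d = rank(commute) − rank(satisfaction): 1, -1, 0, -1, 0, 0, 1; Σd² = 4
ρ = 1 − 6Σd² / [n(n²−1)] = 1 − 6×4 / (7×48) = 1 − 24/336 ≈ 0.929

0.929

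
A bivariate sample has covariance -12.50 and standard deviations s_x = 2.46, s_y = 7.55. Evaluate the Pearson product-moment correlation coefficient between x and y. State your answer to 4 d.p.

-0.6730

r = Cov(x,y) / (s_x · s_y) = -12.50 / (2.46 × 7.55)
  = -12.50 / 18.5730 ≈ -0.6730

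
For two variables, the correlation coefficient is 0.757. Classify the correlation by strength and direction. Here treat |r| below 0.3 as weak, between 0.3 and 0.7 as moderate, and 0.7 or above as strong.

r = 0.757 > 0 so the relationship is positive.
|r| = 0.757, which falls in the strong range.

strong positive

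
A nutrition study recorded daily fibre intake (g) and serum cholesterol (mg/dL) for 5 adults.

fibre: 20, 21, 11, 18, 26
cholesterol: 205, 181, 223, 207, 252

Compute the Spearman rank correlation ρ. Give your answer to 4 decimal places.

0.0000

Rank fibre: 3, 4, 1, 2, 5
Rank cholesterol: 2, 1, 4, 3, 5
d = rank(fibre) − rank(cholesterol): 1, 3, -3, -1, 0; Σd² = 20
ρ = 1 − 6Σd² / [n(n²−1)] = 1 − 6×20 / (5×24) = 1 − 120/120 ≈ 0.0000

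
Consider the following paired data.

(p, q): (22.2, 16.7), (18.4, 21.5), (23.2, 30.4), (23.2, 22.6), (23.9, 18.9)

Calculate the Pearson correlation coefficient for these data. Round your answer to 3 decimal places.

n = 5, Σp = 110.9, Σq = 110.1, Σp² = 2479.09, Σq² = 2533.27, Σpq = 2447.65
nΣpq − ΣpΣq = 12238.25 − 12210.09 = 28.16
nΣp² − (Σp)² = 12395.45 − 12298.81 = 96.64; nΣq² − (Σq)² = 12666.35 − 12122.01 = 544.34
r = 28.16 / √(96.64 × 544.34) = 28.16 / 229.3578 ≈ 0.123

0.123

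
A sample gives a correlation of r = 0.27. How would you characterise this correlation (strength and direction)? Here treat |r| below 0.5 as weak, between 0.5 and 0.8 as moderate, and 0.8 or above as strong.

r = 0.27 > 0 so the relationship is positive.
|r| = 0.27, which falls in the weak range.

weak positive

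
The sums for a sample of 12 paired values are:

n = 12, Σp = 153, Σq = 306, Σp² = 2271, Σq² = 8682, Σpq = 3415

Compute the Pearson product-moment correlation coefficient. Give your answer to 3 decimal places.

r = (nΣpq − ΣpΣq) / √[(nΣp² − (Σp)²)(nΣq² − (Σq)²)]
Numerator: 12×3415 − 153×306 = -5838
Denominator: √[(27252 − 23409)(104184 − 93636)] = √[3843 × 10548] = 6366.7860
r = -5838 / 6366.7860 ≈ -0.917

-0.917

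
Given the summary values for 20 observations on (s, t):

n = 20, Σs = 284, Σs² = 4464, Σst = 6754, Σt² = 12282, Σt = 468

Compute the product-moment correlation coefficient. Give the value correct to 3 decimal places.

r = (nΣst − ΣsΣt) / √[(nΣs² − (Σs)²)(nΣt² − (Σt)²)]
Numerator: 20×6754 − 284×468 = 2168
Denominator: √[(89280 − 80656)(245640 − 219024)] = √[8624 × 26616] = 15150.4582
r = 2168 / 15150.4582 ≈ 0.143

0.143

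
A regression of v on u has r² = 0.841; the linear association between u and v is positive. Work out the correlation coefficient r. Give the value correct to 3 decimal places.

|r| = √0.841 = 0.917
The association is positive, so r = 0.917.

0.917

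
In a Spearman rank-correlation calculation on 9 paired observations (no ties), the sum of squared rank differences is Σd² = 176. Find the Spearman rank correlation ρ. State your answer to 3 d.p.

-0.467

ρ = 1 − 6Σd² / [n(n²−1)] = 1 − 6×176 / (9×80)
  = 1 − 1056/720 = 1 − 1.4667 ≈ -0.467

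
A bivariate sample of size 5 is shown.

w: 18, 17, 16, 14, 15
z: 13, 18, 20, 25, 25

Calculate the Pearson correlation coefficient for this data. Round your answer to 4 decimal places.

-0.9669

n = 5, Σw = 80, Σz = 101, Σw² = 1290, Σz² = 2143, Σwz = 1585
nΣwz − ΣwΣz = 7925 − 8080 = -155
nΣw² − (Σw)² = 6450 − 6400 = 50; nΣz² − (Σz)² = 10715 − 10201 = 514
r = -155 / √(50 × 514) = -155 / 160.3122 ≈ -0.9669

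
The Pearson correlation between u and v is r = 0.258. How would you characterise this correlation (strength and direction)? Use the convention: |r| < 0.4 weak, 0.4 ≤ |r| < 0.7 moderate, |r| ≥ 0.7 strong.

weak positive

r = 0.258 > 0 so the relationship is positive.
|r| = 0.258, which falls in the weak range.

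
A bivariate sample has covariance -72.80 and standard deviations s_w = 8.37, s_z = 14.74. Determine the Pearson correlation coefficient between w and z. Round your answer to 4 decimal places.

-0.5901

r = Cov(w,z) / (s_w · s_z) = -72.80 / (8.37 × 14.74)
  = -72.80 / 123.3738 ≈ -0.5901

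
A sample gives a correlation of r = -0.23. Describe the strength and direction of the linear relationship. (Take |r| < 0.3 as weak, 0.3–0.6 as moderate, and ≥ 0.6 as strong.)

weak negative

r = -0.23 < 0 so the relationship is negative.
|r| = 0.23, which falls in the weak range.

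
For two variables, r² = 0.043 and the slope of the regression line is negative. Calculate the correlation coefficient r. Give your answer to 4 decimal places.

|r| = √0.043 = 0.2074
The association is negative, so r = −0.2074.

-0.2074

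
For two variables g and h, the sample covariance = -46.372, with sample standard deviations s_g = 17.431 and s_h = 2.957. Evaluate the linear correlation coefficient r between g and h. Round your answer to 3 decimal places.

r = Cov(g,h) / (s_g · s_h) = -46.372 / (17.431 × 2.957)
  = -46.372 / 51.5435 ≈ -0.900

-0.900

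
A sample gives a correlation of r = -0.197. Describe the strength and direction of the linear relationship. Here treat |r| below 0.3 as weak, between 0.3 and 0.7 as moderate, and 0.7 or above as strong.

r = -0.197 < 0 so the relationship is negative.
|r| = 0.197, which falls in the weak range.

weak negative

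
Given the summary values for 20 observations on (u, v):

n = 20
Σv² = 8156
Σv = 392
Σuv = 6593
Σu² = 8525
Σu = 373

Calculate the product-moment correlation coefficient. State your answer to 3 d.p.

r = (nΣuv − ΣuΣv) / √[(nΣu² − (Σu)²)(nΣv² − (Σv)²)]
Numerator: 20×6593 − 373×392 = -14356
Denominator: √[(170500 − 139129)(163120 − 153664)] = √[31371 × 9456] = 17223.3613
r = -14356 / 17223.3613 ≈ -0.834

-0.834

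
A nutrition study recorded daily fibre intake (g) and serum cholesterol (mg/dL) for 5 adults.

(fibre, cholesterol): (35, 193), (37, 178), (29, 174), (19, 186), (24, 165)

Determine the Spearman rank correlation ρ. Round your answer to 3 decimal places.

0.200

Rank fibre: 4, 5, 3, 1, 2
Rank cholesterol: 5, 3, 2, 4, 1
d = rank(fibre) − rank(cholesterol): -1, 2, 1, -3, 1; Σd² = 16
ρ = 1 − 6Σd² / [n(n²−1)] = 1 − 6×16 / (5×24) = 1 − 96/120 ≈ 0.200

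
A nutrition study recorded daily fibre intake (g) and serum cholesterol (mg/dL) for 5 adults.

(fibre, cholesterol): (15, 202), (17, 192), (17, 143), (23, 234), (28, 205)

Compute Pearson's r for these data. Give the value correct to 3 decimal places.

0.459

n = 5, Σx = 100, Σy = 976, Σx² = 2116, Σy² = 194898, Σxy = 19847
nΣxy − ΣxΣy = 99235 − 97600 = 1635
nΣx² − (Σx)² = 10580 − 10000 = 580; nΣy² − (Σy)² = 974490 − 952576 = 21914
r = 1635 / √(580 × 21914) = 1635 / 3565.1255 ≈ 0.459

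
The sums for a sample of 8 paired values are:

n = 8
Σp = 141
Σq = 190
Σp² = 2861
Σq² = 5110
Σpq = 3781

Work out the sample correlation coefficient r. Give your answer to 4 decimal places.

r = (nΣpq − ΣpΣq) / √[(nΣp² − (Σp)²)(nΣq² − (Σq)²)]
Numerator: 8×3781 − 141×190 = 3458
Denominator: √[(22888 − 19881)(40880 − 36100)] = √[3007 × 4780] = 3791.2346
r = 3458 / 3791.2346 ≈ 0.9121

0.9121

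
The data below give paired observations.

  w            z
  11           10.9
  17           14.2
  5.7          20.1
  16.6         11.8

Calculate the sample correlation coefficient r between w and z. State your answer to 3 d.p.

n = 4, Σw = 50.3, Σz = 57, Σw² = 718.05, Σz² = 863.7, Σwz = 671.75
nΣwz − ΣwΣz = 2687 − 2867.1 = -180.1
nΣw² − (Σw)² = 2872.2 − 2530.09 = 342.11; nΣz² − (Σz)² = 3454.8 − 3249 = 205.8
r = -180.1 / √(342.11 × 205.8) = -180.1 / 265.3417 ≈ -0.679

-0.679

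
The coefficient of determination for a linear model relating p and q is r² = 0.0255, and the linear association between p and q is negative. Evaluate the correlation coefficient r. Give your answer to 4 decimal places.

-0.1597

|r| = √0.0255 = 0.1597
The association is negative, so r = −0.1597.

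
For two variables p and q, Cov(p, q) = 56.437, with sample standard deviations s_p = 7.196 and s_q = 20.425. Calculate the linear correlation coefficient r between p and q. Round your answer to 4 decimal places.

0.3840

r = Cov(p,q) / (s_p · s_q) = 56.437 / (7.196 × 20.425)
  = 56.437 / 146.9783 ≈ 0.3840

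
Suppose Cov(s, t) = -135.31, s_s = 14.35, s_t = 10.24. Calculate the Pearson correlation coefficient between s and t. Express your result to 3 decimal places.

r = Cov(s,t) / (s_s · s_t) = -135.31 / (14.35 × 10.24)
  = -135.31 / 146.9440 ≈ -0.921

-0.921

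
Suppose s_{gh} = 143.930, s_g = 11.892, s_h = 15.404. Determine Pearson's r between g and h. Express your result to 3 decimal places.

0.786

r = Cov(g,h) / (s_g · s_h) = 143.930 / (11.892 × 15.404)
  = 143.930 / 183.1844 ≈ 0.786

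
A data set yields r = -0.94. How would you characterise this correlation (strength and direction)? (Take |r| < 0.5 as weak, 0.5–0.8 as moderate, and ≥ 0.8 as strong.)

r = -0.94 < 0 so the relationship is negative.
|r| = 0.94, which falls in the strong range.

strong negative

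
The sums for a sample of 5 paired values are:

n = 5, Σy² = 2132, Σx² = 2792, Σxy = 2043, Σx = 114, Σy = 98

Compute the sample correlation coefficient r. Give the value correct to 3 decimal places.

r = (nΣxy − ΣxΣy) / √[(nΣx² − (Σx)²)(nΣy² − (Σy)²)]
Numerator: 5×2043 − 114×98 = -957
Denominator: √[(13960 − 12996)(10660 − 9604)] = √[964 × 1056] = 1008.9519
r = -957 / 1008.9519 ≈ -0.949

-0.949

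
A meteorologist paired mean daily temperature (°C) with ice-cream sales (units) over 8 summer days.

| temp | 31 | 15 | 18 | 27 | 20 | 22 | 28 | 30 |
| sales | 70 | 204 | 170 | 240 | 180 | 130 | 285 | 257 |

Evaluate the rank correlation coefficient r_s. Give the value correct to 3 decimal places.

0.095

Rank temp: 8, 1, 2, 5, 3, 4, 6, 7
Rank sales: 1, 5, 3, 6, 4, 2, 8, 7
d = rank(temp) − rank(sales): 7, -4, -1, -1, -1, 2, -2, 0; Σd² = 76
ρ = 1 − 6Σd² / [n(n²−1)] = 1 − 6×76 / (8×63) = 1 − 456/504 ≈ 0.095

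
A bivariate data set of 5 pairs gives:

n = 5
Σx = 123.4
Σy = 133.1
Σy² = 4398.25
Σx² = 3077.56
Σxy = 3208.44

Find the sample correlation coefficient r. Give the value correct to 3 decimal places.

r = (nΣxy − ΣxΣy) / √[(nΣx² − (Σx)²)(nΣy² − (Σy)²)]
Numerator: 5×3208.44 − 123.4×133.1 = -382.34
Denominator: √[(15387.8 − 15227.56)(21991.25 − 17715.61)] = √[160.24 × 4275.64] = 827.7249
r = -382.34 / 827.7249 ≈ -0.462

-0.462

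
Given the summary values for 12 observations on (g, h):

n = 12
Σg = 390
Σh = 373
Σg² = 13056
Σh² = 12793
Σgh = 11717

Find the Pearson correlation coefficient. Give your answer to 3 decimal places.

-0.600

r = (nΣgh − ΣgΣh) / √[(nΣg² − (Σg)²)(nΣh² − (Σh)²)]
Numerator: 12×11717 − 390×373 = -4866
Denominator: √[(156672 − 152100)(153516 − 139129)] = √[4572 × 14387] = 8110.3245
r = -4866 / 8110.3245 ≈ -0.600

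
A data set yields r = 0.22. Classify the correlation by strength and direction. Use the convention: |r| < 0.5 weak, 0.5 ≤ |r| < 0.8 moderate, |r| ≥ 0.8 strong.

weak positive

r = 0.22 > 0 so the relationship is positive.
|r| = 0.22, which falls in the weak range.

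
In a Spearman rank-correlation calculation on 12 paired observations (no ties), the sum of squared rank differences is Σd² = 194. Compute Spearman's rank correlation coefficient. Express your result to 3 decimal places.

0.322

ρ = 1 − 6Σd² / [n(n²−1)] = 1 − 6×194 / (12×143)
  = 1 − 1164/1716 = 1 − 0.6783 ≈ 0.322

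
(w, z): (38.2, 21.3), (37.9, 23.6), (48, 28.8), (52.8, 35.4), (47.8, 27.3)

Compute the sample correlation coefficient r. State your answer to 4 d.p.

0.9413

n = 5, Σw = 224.7, Σz = 136.4, Σw² = 10272.33, Σz² = 3838.54, Σwz = 6264.56
nΣwz − ΣwΣz = 31322.8 − 30649.08 = 673.72
nΣw² − (Σw)² = 51361.65 − 50490.09 = 871.56; nΣz² − (Σz)² = 19192.7 − 18604.96 = 587.74
r = 673.72 / √(871.56 × 587.74) = 673.72 / 715.7169 ≈ 0.9413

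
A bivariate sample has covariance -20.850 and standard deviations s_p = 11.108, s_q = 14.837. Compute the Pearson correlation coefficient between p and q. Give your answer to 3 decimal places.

-0.127

r = Cov(p,q) / (s_p · s_q) = -20.850 / (11.108 × 14.837)
  = -20.850 / 164.8094 ≈ -0.127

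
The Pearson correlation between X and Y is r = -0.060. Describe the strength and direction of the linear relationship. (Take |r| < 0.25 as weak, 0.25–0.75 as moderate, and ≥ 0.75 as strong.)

r = -0.060 < 0 so the relationship is negative.
|r| = 0.060, which falls in the weak range.

weak negative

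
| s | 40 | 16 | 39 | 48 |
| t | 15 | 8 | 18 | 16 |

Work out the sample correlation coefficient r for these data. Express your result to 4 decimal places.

0.8920

n = 4, Σs = 143, Σt = 57, Σs² = 5681, Σt² = 869, Σst = 2198
nΣst − ΣsΣt = 8792 − 8151 = 641
nΣs² − (Σs)² = 22724 − 20449 = 2275; nΣt² − (Σt)² = 3476 − 3249 = 227
r = 641 / √(2275 × 227) = 641 / 718.6272 ≈ 0.8920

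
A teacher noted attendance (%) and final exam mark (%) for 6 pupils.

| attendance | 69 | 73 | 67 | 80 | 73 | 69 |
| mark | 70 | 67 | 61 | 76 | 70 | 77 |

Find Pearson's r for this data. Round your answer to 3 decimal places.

0.501

n = 6, Σx = 431, Σy = 421, Σx² = 31069, Σy² = 29715, Σxy = 30311
nΣxy − ΣxΣy = 181866 − 181451 = 415
nΣx² − (Σx)² = 186414 − 185761 = 653; nΣy² − (Σy)² = 178290 − 177241 = 1049
r = 415 / √(653 × 1049) = 415 / 827.6455 ≈ 0.501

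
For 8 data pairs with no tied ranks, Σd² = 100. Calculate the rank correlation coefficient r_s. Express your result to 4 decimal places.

ρ = 1 − 6Σd² / [n(n²−1)] = 1 − 6×100 / (8×63)
  = 1 − 600/504 = 1 − 1.19048 ≈ -0.1905

-0.1905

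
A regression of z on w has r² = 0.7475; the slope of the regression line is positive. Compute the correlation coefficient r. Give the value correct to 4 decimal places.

|r| = √0.7475 = 0.8646
The association is positive, so r = 0.8646.

0.8646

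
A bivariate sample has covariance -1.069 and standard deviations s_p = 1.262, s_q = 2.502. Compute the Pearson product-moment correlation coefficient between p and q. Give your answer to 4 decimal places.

-0.3386

r = Cov(p,q) / (s_p · s_q) = -1.069 / (1.262 × 2.502)
  = -1.069 / 3.1575 ≈ -0.3386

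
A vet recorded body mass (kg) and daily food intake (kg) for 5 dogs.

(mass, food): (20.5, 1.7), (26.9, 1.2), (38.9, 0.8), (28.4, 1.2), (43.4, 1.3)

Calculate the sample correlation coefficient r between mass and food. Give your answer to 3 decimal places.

-0.609

n = 5, Σx = 158.1, Σy = 6.2, Σx² = 5347.19, Σy² = 8.1, Σxy = 188.75
nΣxy − ΣxΣy = 943.75 − 980.22 = -36.47
nΣx² − (Σx)² = 26735.95 − 24995.61 = 1740.34; nΣy² − (Σy)² = 40.5 − 38.44 = 2.06
r = -36.47 / √(1740.34 × 2.06) = -36.47 / 59.8757 ≈ -0.609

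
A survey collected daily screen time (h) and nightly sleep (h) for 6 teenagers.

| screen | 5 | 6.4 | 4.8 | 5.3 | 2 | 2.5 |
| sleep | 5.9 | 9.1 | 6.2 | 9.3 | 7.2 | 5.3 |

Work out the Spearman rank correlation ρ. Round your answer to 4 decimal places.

0.5429

Rank screen: 4, 6, 3, 5, 1, 2
Rank sleep: 2, 5, 3, 6, 4, 1
d = rank(screen) − rank(sleep): 2, 1, 0, -1, -3, 1; Σd² = 16
ρ = 1 − 6Σd² / [n(n²−1)] = 1 − 6×16 / (6×35) = 1 − 96/210 ≈ 0.5429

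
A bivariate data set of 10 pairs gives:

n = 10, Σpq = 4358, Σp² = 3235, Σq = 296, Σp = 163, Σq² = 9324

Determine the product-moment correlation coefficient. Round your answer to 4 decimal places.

-0.8187

r = (nΣpq − ΣpΣq) / √[(nΣp² − (Σp)²)(nΣq² − (Σq)²)]
Numerator: 10×4358 − 163×296 = -4668
Denominator: √[(32350 − 26569)(93240 − 87616)] = √[5781 × 5624] = 5701.9597
r = -4668 / 5701.9597 ≈ -0.8187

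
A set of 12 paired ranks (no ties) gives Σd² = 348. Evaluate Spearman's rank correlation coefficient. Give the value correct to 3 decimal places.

ρ = 1 − 6Σd² / [n(n²−1)] = 1 − 6×348 / (12×143)
  = 1 − 2088/1716 = 1 − 1.2168 ≈ -0.217

-0.217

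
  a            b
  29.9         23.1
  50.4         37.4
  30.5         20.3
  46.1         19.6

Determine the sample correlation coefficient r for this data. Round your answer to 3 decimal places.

n = 4, Σa = 156.9, Σb = 100.4, Σa² = 6489.63, Σb² = 2728.62, Σab = 4098.36
nΣab − ΣaΣb = 16393.44 − 15752.76 = 640.68
nΣa² − (Σa)² = 25958.52 − 24617.61 = 1340.91; nΣb² − (Σb)² = 10914.48 − 10080.16 = 834.32
r = 640.68 / √(1340.91 × 834.32) = 640.68 / 1057.7089 ≈ 0.606

0.606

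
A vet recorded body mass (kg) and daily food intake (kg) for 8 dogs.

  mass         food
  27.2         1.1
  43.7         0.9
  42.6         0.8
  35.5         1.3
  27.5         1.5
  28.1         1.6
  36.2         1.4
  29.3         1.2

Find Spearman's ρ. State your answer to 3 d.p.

-0.500

Rank mass: 1, 8, 7, 5, 2, 3, 6, 4
Rank food: 3, 2, 1, 5, 7, 8, 6, 4
d = rank(mass) − rank(food): -2, 6, 6, 0, -5, -5, 0, 0; Σd² = 126
ρ = 1 − 6Σd² / [n(n²−1)] = 1 − 6×126 / (8×63) = 1 − 756/504 ≈ -0.500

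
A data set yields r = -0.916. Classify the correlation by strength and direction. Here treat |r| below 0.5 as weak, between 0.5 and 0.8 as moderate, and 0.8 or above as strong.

strong negative

r = -0.916 < 0 so the relationship is negative.
|r| = 0.916, which falls in the strong range.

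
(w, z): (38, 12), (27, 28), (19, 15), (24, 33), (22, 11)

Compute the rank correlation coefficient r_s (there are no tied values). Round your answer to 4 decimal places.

Rank w: 5, 4, 1, 3, 2
Rank z: 2, 4, 3, 5, 1
d = rank(w) − rank(z): 3, 0, -2, -2, 1; Σd² = 18
ρ = 1 − 6Σd² / [n(n²−1)] = 1 − 6×18 / (5×24) = 1 − 108/120 ≈ 0.1000

0.1000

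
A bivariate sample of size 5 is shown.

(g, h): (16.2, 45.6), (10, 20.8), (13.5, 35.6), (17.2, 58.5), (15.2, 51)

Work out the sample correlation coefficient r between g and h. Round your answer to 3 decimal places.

n = 5, Σg = 72.1, Σh = 211.5, Σg² = 1071.57, Σh² = 9802.61, Σgh = 3208.72
nΣgh − ΣgΣh = 16043.6 − 15249.15 = 794.45
nΣg² − (Σg)² = 5357.85 − 5198.41 = 159.44; nΣh² − (Σh)² = 49013.05 − 44732.25 = 4280.8
r = 794.45 / √(159.44 × 4280.8) = 794.45 / 826.1542 ≈ 0.962

0.962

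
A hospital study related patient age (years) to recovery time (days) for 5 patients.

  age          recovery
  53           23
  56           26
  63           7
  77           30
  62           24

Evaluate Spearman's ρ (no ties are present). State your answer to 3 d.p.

Rank age: 1, 2, 4, 5, 3
Rank recovery: 2, 4, 1, 5, 3
d = rank(age) − rank(recovery): -1, -2, 3, 0, 0; Σd² = 14
ρ = 1 − 6Σd² / [n(n²−1)] = 1 − 6×14 / (5×24) = 1 − 84/120 ≈ 0.300

0.300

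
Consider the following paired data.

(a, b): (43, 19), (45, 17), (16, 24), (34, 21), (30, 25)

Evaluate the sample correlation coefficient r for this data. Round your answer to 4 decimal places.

n = 5, Σa = 168, Σb = 106, Σa² = 6186, Σb² = 2292, Σab = 3430
nΣab − ΣaΣb = 17150 − 17808 = -658
nΣa² − (Σa)² = 30930 − 28224 = 2706; nΣb² − (Σb)² = 11460 − 11236 = 224
r = -658 / √(2706 × 224) = -658 / 778.5525 ≈ -0.8452

-0.8452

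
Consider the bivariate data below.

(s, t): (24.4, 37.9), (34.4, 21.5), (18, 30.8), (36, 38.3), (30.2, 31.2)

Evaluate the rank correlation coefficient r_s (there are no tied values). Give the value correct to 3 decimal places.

Rank s: 2, 4, 1, 5, 3
Rank t: 4, 1, 2, 5, 3
d = rank(s) − rank(t): -2, 3, -1, 0, 0; Σd² = 14
ρ = 1 − 6Σd² / [n(n²−1)] = 1 − 6×14 / (5×24) = 1 − 84/120 ≈ 0.300

0.300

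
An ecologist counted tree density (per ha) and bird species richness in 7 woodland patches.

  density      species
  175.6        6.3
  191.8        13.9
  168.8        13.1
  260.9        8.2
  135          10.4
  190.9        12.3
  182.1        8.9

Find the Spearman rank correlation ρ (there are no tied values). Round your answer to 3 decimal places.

0.000

Rank density: 3, 6, 2, 7, 1, 5, 4
Rank species: 1, 7, 6, 2, 4, 5, 3
d = rank(density) − rank(species): 2, -1, -4, 5, -3, 0, 1; Σd² = 56
ρ = 1 − 6Σd² / [n(n²−1)] = 1 − 6×56 / (7×48) = 1 − 336/336 ≈ 0.000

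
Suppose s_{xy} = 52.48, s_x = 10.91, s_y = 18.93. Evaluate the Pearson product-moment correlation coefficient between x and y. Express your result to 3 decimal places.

0.254

r = Cov(x,y) / (s_x · s_y) = 52.48 / (10.91 × 18.93)
  = 52.48 / 206.5263 ≈ 0.254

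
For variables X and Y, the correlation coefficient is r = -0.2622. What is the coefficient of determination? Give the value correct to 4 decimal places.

0.0687

r² = (-0.2622)² = 0.0687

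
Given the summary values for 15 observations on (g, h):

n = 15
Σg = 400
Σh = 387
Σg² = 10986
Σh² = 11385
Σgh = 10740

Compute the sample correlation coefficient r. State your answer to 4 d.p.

r = (nΣgh − ΣgΣh) / √[(nΣg² − (Σg)²)(nΣh² − (Σh)²)]
Numerator: 15×10740 − 400×387 = 6300
Denominator: √[(164790 − 160000)(170775 − 149769)] = √[4790 × 21006] = 10030.8893
r = 6300 / 10030.8893 ≈ 0.6281

0.6281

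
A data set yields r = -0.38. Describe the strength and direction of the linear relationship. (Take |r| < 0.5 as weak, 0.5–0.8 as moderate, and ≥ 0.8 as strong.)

weak negative

r = -0.38 < 0 so the relationship is negative.
|r| = 0.38, which falls in the weak range.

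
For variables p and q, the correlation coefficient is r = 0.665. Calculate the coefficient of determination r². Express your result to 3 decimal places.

r² = (0.665)² = 0.442

0.442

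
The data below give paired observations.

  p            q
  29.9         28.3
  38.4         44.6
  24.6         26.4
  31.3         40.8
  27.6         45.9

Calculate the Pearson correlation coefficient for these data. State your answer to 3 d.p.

n = 5, Σp = 151.8, Σq = 186, Σp² = 4715.18, Σq² = 7258.46, Σpq = 5752.13
nΣpq − ΣpΣq = 28760.65 − 28234.8 = 525.85
nΣp² − (Σp)² = 23575.9 − 23043.24 = 532.66; nΣq² − (Σq)² = 36292.3 − 34596 = 1696.3
r = 525.85 / √(532.66 × 1696.3) = 525.85 / 950.5531 ≈ 0.553

0.553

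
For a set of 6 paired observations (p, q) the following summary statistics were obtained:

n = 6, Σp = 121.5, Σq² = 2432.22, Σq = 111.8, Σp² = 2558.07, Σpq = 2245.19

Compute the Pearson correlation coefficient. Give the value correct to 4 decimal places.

r = (nΣpq − ΣpΣq) / √[(nΣp² − (Σp)²)(nΣq² − (Σq)²)]
Numerator: 6×2245.19 − 121.5×111.8 = -112.56
Denominator: √[(15348.42 − 14762.25)(14593.32 − 12499.24)] = √[586.17 × 2094.08] = 1107.9201
r = -112.56 / 1107.9201 ≈ -0.1016

-0.1016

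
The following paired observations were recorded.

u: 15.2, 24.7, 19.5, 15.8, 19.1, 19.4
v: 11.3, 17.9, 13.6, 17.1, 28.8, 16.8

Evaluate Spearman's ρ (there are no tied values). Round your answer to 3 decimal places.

Rank u: 1, 6, 5, 2, 3, 4
Rank v: 1, 5, 2, 4, 6, 3
d = rank(u) − rank(v): 0, 1, 3, -2, -3, 1; Σd² = 24
ρ = 1 − 6Σd² / [n(n²−1)] = 1 − 6×24 / (6×35) = 1 − 144/210 ≈ 0.314

0.314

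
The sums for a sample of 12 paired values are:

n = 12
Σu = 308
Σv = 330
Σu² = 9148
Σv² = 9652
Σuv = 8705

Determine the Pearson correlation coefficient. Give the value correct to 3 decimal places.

r = (nΣuv − ΣuΣv) / √[(nΣu² − (Σu)²)(nΣv² − (Σv)²)]
Numerator: 12×8705 − 308×330 = 2820
Denominator: √[(109776 − 94864)(115824 − 108900)] = √[14912 × 6924] = 10161.2346
r = 2820 / 10161.2346 ≈ 0.278

0.278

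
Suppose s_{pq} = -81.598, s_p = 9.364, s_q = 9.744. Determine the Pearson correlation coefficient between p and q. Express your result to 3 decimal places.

r = Cov(p,q) / (s_p · s_q) = -81.598 / (9.364 × 9.744)
  = -81.598 / 91.2428 ≈ -0.894

-0.894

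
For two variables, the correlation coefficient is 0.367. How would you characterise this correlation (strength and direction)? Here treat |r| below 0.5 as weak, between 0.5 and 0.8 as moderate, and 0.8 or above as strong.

r = 0.367 > 0 so the relationship is positive.
|r| = 0.367, which falls in the weak range.

weak positive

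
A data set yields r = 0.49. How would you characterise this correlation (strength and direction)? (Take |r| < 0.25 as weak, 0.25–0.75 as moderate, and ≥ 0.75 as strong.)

r = 0.49 > 0 so the relationship is positive.
|r| = 0.49, which falls in the moderate range.

moderate positive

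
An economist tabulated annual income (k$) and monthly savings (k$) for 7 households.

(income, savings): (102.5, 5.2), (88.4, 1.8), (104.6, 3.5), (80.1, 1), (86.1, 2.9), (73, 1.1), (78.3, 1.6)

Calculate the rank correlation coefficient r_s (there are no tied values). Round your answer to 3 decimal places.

0.821

Rank income: 6, 5, 7, 3, 4, 1, 2
Rank savings: 7, 4, 6, 1, 5, 2, 3
d = rank(income) − rank(savings): -1, 1, 1, 2, -1, -1, -1; Σd² = 10
ρ = 1 − 6Σd² / [n(n²−1)] = 1 − 6×10 / (7×48) = 1 − 60/336 ≈ 0.821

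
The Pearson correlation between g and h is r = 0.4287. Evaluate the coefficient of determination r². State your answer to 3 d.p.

0.184

r² = (0.4287)² = 0.184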